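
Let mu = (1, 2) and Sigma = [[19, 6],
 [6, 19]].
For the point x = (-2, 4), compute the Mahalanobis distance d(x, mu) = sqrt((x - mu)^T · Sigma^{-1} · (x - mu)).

Step 1 — centre the observation: (x - mu) = (-3, 2).

Step 2 — invert Sigma. det(Sigma) = 19·19 - (6)² = 325.
  Sigma^{-1} = (1/det) · [[d, -b], [-b, a]] = [[0.0585, -0.0185],
 [-0.0185, 0.0585]].

Step 3 — form the quadratic (x - mu)^T · Sigma^{-1} · (x - mu):
  Sigma^{-1} · (x - mu) = (-0.2123, 0.1723).
  (x - mu)^T · [Sigma^{-1} · (x - mu)] = (-3)·(-0.2123) + (2)·(0.1723) = 0.9815.

Step 4 — take square root: d = √(0.9815) ≈ 0.9907.

d(x, mu) = √(0.9815) ≈ 0.9907


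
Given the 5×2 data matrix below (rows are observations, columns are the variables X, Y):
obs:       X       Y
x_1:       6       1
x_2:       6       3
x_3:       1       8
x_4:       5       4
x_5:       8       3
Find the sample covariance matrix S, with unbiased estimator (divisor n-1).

Step 1 — column means:
  mean(X) = (6 + 6 + 1 + 5 + 8) / 5 = 26/5 = 5.2
  mean(Y) = (1 + 3 + 8 + 4 + 3) / 5 = 19/5 = 3.8

Step 2 — sample covariance S[i,j] = (1/(n-1)) · Σ_k (x_{k,i} - mean_i) · (x_{k,j} - mean_j), with n-1 = 4.
  S[X,X] = ((0.8)·(0.8) + (0.8)·(0.8) + (-4.2)·(-4.2) + (-0.2)·(-0.2) + (2.8)·(2.8)) / 4 = 26.8/4 = 6.7
  S[X,Y] = ((0.8)·(-2.8) + (0.8)·(-0.8) + (-4.2)·(4.2) + (-0.2)·(0.2) + (2.8)·(-0.8)) / 4 = -22.8/4 = -5.7
  S[Y,Y] = ((-2.8)·(-2.8) + (-0.8)·(-0.8) + (4.2)·(4.2) + (0.2)·(0.2) + (-0.8)·(-0.8)) / 4 = 26.8/4 = 6.7

S is symmetric (S[j,i] = S[i,j]). Assembling:

S = [[6.7, -5.7],
 [-5.7, 6.7]]


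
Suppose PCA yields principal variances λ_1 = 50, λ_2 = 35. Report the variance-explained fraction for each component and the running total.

Step 1 — total variance = trace(Sigma) = Σ λ_i = 50 + 35 = 85.

Step 2 — fraction explained by component i = λ_i / Σ λ:
  PC1: 50/85 = 0.5882
  PC2: 35/85 = 0.4118

Step 3 — cumulative fraction after k components = (λ_1 + ... + λ_k) / Σ λ:
  k = 1: 50/85 = 0.5882
  k = 2: (50 + 35)/85 = 85/85 = 1

Summary (fraction, with percent):

explained: PC1 0.5882 (58.82%), PC2 0.4118 (41.18%);  cumulative: 0.5882, 1


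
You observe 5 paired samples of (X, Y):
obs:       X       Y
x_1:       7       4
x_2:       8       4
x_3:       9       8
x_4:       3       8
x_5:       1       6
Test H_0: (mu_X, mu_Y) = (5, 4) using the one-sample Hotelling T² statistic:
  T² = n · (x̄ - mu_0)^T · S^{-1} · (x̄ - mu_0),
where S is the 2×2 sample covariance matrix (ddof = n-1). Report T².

Step 1 — sample mean vector:
  mean(X) = (7 + 8 + 9 + 3 + 1) / 5 = 28/5 = 5.6
  mean(Y) = (4 + 4 + 8 + 8 + 6) / 5 = 30/5 = 6
  x̄ = (5.6, 6),  deviation x̄ - mu_0 = (5.6, 6) - (5, 4) = (0.6, 2).

Step 2 — sample covariance matrix, S[i,j] = (1/(n-1)) · Σ_k (x_{k,i} - mean_i) · (x_{k,j} - mean_j), divisor n-1 = 4:
  S[X,X] = ((1.4)·(1.4) + (2.4)·(2.4) + (3.4)·(3.4) + (-2.6)·(-2.6) + (-4.6)·(-4.6)) / 4 = 47.2/4 = 11.8
  S[X,Y] = ((1.4)·(-2) + (2.4)·(-2) + (3.4)·(2) + (-2.6)·(2) + (-4.6)·(0)) / 4 = -6/4 = -1.5
  S[Y,Y] = ((-2)·(-2) + (-2)·(-2) + (2)·(2) + (2)·(2) + (0)·(0)) / 4 = 16/4 = 4
  S = [[11.8, -1.5],
 [-1.5, 4]].

Step 3 — invert S. det(S) = 11.8·4 - (-1.5)² = 44.95.
  S^{-1} = (1/det) · [[d, -b], [-b, a]] = [[0.089, 0.0334],
 [0.0334, 0.2625]].

Step 4 — quadratic form (x̄ - mu_0)^T · S^{-1} · (x̄ - mu_0):
  S^{-1} · (x̄ - mu_0) = (0.1201, 0.5451),
  (x̄ - mu_0)^T · [...] = (0.6)·(0.1201) + (2)·(0.5451) = 1.1622.

Step 5 — scale by n: T² = 5 · 1.1622 = 5.8109.

T² ≈ 5.8109


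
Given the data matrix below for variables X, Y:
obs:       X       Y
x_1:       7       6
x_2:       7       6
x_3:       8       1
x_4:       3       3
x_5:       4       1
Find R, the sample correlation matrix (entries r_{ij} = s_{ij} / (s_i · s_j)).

Step 1 — column means:
  mean(X) = (7 + 7 + 8 + 3 + 4) / 5 = 29/5 = 5.8
  mean(Y) = (6 + 6 + 1 + 3 + 1) / 5 = 17/5 = 3.4

Step 2 — sample variances and covariances s[i,j] = (1/(n-1)) · Σ_k (x_{k,i} - mean_i) · (x_{k,j} - mean_j), with n-1 = 4:
  s[X,X] = ((1.2)·(1.2) + (1.2)·(1.2) + (2.2)·(2.2) + (-2.8)·(-2.8) + (-1.8)·(-1.8)) / 4 = 18.8/4 = 4.7
  s[X,Y] = ((1.2)·(2.6) + (1.2)·(2.6) + (2.2)·(-2.4) + (-2.8)·(-0.4) + (-1.8)·(-2.4)) / 4 = 6.4/4 = 1.6
  s[Y,Y] = ((2.6)·(2.6) + (2.6)·(2.6) + (-2.4)·(-2.4) + (-0.4)·(-0.4) + (-2.4)·(-2.4)) / 4 = 25.2/4 = 6.3
  Sample standard deviations s_i = √(s[i,i]):
  s(X) = √(4.7) = 2.1679
  s(Y) = √(6.3) = 2.51

Step 3 — r_{ij} = s_{ij} / (s_i · s_j):
  r[X,X] = 1 (diagonal).
  r[X,Y] = 1.6 / (2.1679 · 2.51) = 1.6 / 5.4415 = 0.294
  r[Y,Y] = 1 (diagonal).

R is symmetric with unit diagonal. Assembling:

R = [[1, 0.294],
 [0.294, 1]]


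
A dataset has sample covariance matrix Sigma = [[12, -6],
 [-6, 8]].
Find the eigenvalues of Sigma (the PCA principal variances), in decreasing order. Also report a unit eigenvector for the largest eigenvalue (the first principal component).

Step 1 — characteristic polynomial of 2×2 Sigma:
  det(Sigma - λI) = λ² - trace · λ + det = 0.
  trace = 12 + 8 = 20, det = 12·8 - (-6)² = 60.
Step 2 — discriminant:
  Δ = trace² - 4·det = 400 - 240 = 160.
Step 3 — eigenvalues:
  λ = (trace ± √Δ)/2 = (20 ± 12.6491)/2,
  λ_1 = 16.3246,  λ_2 = 3.6754.

Step 4 — unit eigenvector for λ_1: solve (Sigma - λ_1 I)v = 0. First row:
  (12 - 16.3246)·v_x + (-6)·v_y = 0, i.e. (-4.3246)·v_x + (-6)·v_y = 0,
  so v ∝ (b, λ_1 - a) = (-6, 4.3246); multiply by -1 so the first entry is positive: u = (6, -4.3246).
  ||u|| = √((6)² + (-4.3246)²) = √(54.7018) ≈ 7.3961,
  v_1 = u/||u|| ≈ (0.8112, -0.5847) (||v_1|| = 1).

λ_1 = 16.3246,  λ_2 = 3.6754;  v_1 ≈ (0.8112, -0.5847)


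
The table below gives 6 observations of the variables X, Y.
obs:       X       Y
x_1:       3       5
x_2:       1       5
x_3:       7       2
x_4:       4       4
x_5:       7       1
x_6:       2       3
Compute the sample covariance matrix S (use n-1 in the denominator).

Step 1 — column means:
  mean(X) = (3 + 1 + 7 + 4 + 7 + 2) / 6 = 24/6 = 4
  mean(Y) = (5 + 5 + 2 + 4 + 1 + 3) / 6 = 20/6 = 3.3333

Step 2 — sample covariance S[i,j] = (1/(n-1)) · Σ_k (x_{k,i} - mean_i) · (x_{k,j} - mean_j), with n-1 = 5.
  S[X,X] = ((-1)·(-1) + (-3)·(-3) + (3)·(3) + (0)·(0) + (3)·(3) + (-2)·(-2)) / 5 = 32/5 = 6.4
  S[X,Y] = ((-1)·(1.6667) + (-3)·(1.6667) + (3)·(-1.3333) + (0)·(0.6667) + (3)·(-2.3333) + (-2)·(-0.3333)) / 5 = -17/5 = -3.4
  S[Y,Y] = ((1.6667)·(1.6667) + (1.6667)·(1.6667) + (-1.3333)·(-1.3333) + (0.6667)·(0.6667) + (-2.3333)·(-2.3333) + (-0.3333)·(-0.3333)) / 5 = 13.3333/5 = 2.6667

S is symmetric (S[j,i] = S[i,j]). Assembling:

S = [[6.4, -3.4],
 [-3.4, 2.6667]]


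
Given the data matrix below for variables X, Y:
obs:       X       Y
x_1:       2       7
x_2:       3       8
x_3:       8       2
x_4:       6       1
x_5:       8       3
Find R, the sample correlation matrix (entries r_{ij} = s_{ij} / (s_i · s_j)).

Step 1 — column means:
  mean(X) = (2 + 3 + 8 + 6 + 8) / 5 = 27/5 = 5.4
  mean(Y) = (7 + 8 + 2 + 1 + 3) / 5 = 21/5 = 4.2

Step 2 — sample variances and covariances s[i,j] = (1/(n-1)) · Σ_k (x_{k,i} - mean_i) · (x_{k,j} - mean_j), with n-1 = 4:
  s[X,X] = ((-3.4)·(-3.4) + (-2.4)·(-2.4) + (2.6)·(2.6) + (0.6)·(0.6) + (2.6)·(2.6)) / 4 = 31.2/4 = 7.8
  s[X,Y] = ((-3.4)·(2.8) + (-2.4)·(3.8) + (2.6)·(-2.2) + (0.6)·(-3.2) + (2.6)·(-1.2)) / 4 = -29.4/4 = -7.35
  s[Y,Y] = ((2.8)·(2.8) + (3.8)·(3.8) + (-2.2)·(-2.2) + (-3.2)·(-3.2) + (-1.2)·(-1.2)) / 4 = 38.8/4 = 9.7
  Sample standard deviations s_i = √(s[i,i]):
  s(X) = √(7.8) = 2.7928
  s(Y) = √(9.7) = 3.1145

Step 3 — r_{ij} = s_{ij} / (s_i · s_j):
  r[X,X] = 1 (diagonal).
  r[X,Y] = -7.35 / (2.7928 · 3.1145) = -7.35 / 8.6983 = -0.845
  r[Y,Y] = 1 (diagonal).

R is symmetric with unit diagonal. Assembling:

R = [[1, -0.845],
 [-0.845, 1]]


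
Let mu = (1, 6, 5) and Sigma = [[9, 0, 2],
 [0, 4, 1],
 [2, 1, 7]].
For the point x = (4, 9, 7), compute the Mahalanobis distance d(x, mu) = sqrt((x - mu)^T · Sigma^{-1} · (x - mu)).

Step 1 — centre the observation: (x - mu) = (3, 3, 2).

Step 2 — invert Sigma (cofactor / det for 3×3, or solve directly):
  Sigma^{-1} = [[0.1189, 0.0088, -0.0352],
 [0.0088, 0.2599, -0.0396],
 [-0.0352, -0.0396, 0.1586]].

Step 3 — form the quadratic (x - mu)^T · Sigma^{-1} · (x - mu):
  Sigma^{-1} · (x - mu) = (0.3128, 0.7269, 0.0925).
  (x - mu)^T · [Sigma^{-1} · (x - mu)] = (3)·(0.3128) + (3)·(0.7269) + (2)·(0.0925) = 3.304.

Step 4 — take square root: d = √(3.304) ≈ 1.8177.

d(x, mu) = √(3.304) ≈ 1.8177


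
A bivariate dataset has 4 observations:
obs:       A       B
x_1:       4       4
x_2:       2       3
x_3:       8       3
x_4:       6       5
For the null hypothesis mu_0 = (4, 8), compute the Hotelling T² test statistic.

Step 1 — sample mean vector:
  mean(A) = (4 + 2 + 8 + 6) / 4 = 20/4 = 5
  mean(B) = (4 + 3 + 3 + 5) / 4 = 15/4 = 3.75
  x̄ = (5, 3.75),  deviation x̄ - mu_0 = (5, 3.75) - (4, 8) = (1, -4.25).

Step 2 — sample covariance matrix, S[i,j] = (1/(n-1)) · Σ_k (x_{k,i} - mean_i) · (x_{k,j} - mean_j), divisor n-1 = 3:
  S[A,A] = ((-1)·(-1) + (-3)·(-3) + (3)·(3) + (1)·(1)) / 3 = 20/3 = 6.6667
  S[A,B] = ((-1)·(0.25) + (-3)·(-0.75) + (3)·(-0.75) + (1)·(1.25)) / 3 = 1/3 = 0.3333
  S[B,B] = ((0.25)·(0.25) + (-0.75)·(-0.75) + (-0.75)·(-0.75) + (1.25)·(1.25)) / 3 = 2.75/3 = 0.9167
  S = [[6.6667, 0.3333],
 [0.3333, 0.9167]].

Step 3 — invert S. det(S) = 6.6667·0.9167 - (0.3333)² = 6.
  S^{-1} = (1/det) · [[d, -b], [-b, a]] = [[0.1528, -0.0556],
 [-0.0556, 1.1111]].

Step 4 — quadratic form (x̄ - mu_0)^T · S^{-1} · (x̄ - mu_0):
  S^{-1} · (x̄ - mu_0) = (0.3889, -4.7778),
  (x̄ - mu_0)^T · [...] = (1)·(0.3889) + (-4.25)·(-4.7778) = 20.6944.

Step 5 — scale by n: T² = 4 · 20.6944 = 82.7778.

T² ≈ 82.7778


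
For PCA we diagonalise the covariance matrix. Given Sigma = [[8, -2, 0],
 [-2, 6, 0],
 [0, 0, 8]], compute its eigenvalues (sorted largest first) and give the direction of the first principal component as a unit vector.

Step 1 — characteristic polynomial p(λ) = det(λI - Sigma) = λ³ - tr·λ² + c_1·λ - det, where tr = trace, c_1 = sum of the principal 2×2 minors, det = det(Sigma):
  tr = 8 + 6 + 8 = 22,
  c_1 = (8·6 - (-2)²) + (8·8 - (0)²) + (6·8 - (0)²) = 44 + 64 + 48 = 156,
  det = 8·(6·8 - (0)²) - (-2)·((-2)·8 - (0)·(0)) + (0)·((-2)·(0) - 6·(0)) = 8·(48) - (-2)·(-16) + (0)·(0) = 352.
  So p(λ) = λ³ - 22λ² + 156λ - 352.
Step 2 — look for an integer root (rational root theorem: any rational root is an integer divisor of 352). Testing λ = 8:
  p(8) = 512 - 1408 + 1248 - 352 = 0  ✓
  Dividing out (λ - 8): p(λ) = (λ - 8)(λ² - 14λ + 44).
Step 3 — remaining eigenvalues from the quadratic λ² - 14λ + 44 = 0:
  Δ = 14² - 4·44 = 196 - 176 = 20,  λ = (14 ± √20)/2 = (14 ± 4.4721)/2 ≈ 9.2361 or 4.7639.
  Sorted: λ_1 = 9.2361,  λ_2 = 8,  λ_3 = 4.7639  (check: sum = 22 = tr ✓).

Step 4 — unit eigenvector for λ_1 ≈ 9.2361: v spans the null space of (Sigma - λ_1 I), whose rows are
  r_1 = (-1.2361, -2, 0),  r_2 = (-2, -3.2361, 0),  r_3 = (0, 0, -1.2361).
  v is orthogonal to every row, so take v ∝ r_1 × r_3 = ((-2)·(-1.2361) - (0)·(0), (0)·(0) - (-1.2361)·(-1.2361), (-1.2361)·(0) - (-2)·(0)) ≈ (2.4721, -1.5279, 0).
  Let u = (2.4721, -1.5279, 0).
  ||u|| = √((2.4721)² + (-1.5279)² + (0)²) = √(8.4458) ≈ 2.9062,  v_1 = u/||u|| ≈ (0.8507, -0.5257, 0) (||v_1|| = 1).

λ_1 = 9.2361,  λ_2 = 8,  λ_3 = 4.7639;  v_1 ≈ (0.8507, -0.5257, 0)


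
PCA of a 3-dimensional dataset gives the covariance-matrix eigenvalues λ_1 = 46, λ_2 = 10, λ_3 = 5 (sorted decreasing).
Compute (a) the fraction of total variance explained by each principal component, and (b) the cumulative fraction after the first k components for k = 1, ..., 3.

Step 1 — total variance = trace(Sigma) = Σ λ_i = 46 + 10 + 5 = 61.

Step 2 — fraction explained by component i = λ_i / Σ λ:
  PC1: 46/61 = 0.7541
  PC2: 10/61 = 0.1639
  PC3: 5/61 = 0.082

Step 3 — cumulative fraction after k components = (λ_1 + ... + λ_k) / Σ λ:
  k = 1: 46/61 = 0.7541
  k = 2: (46 + 10)/61 = 56/61 = 0.918
  k = 3: (46 + 10 + 5)/61 = 61/61 = 1

Summary (fraction, with percent):

explained: PC1 0.7541 (75.41%), PC2 0.1639 (16.39%), PC3 0.082 (8.2%);  cumulative: 0.7541, 0.918, 1


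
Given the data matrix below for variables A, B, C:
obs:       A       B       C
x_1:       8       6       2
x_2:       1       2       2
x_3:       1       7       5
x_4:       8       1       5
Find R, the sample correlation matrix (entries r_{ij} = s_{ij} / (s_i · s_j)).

Step 1 — column means:
  mean(A) = (8 + 1 + 1 + 8) / 4 = 18/4 = 4.5
  mean(B) = (6 + 2 + 7 + 1) / 4 = 16/4 = 4
  mean(C) = (2 + 2 + 5 + 5) / 4 = 14/4 = 3.5

Step 2 — sample variances and covariances s[i,j] = (1/(n-1)) · Σ_k (x_{k,i} - mean_i) · (x_{k,j} - mean_j), with n-1 = 3:
  s[A,A] = ((3.5)·(3.5) + (-3.5)·(-3.5) + (-3.5)·(-3.5) + (3.5)·(3.5)) / 3 = 49/3 = 16.3333
  s[A,B] = ((3.5)·(2) + (-3.5)·(-2) + (-3.5)·(3) + (3.5)·(-3)) / 3 = -7/3 = -2.3333
  s[A,C] = ((3.5)·(-1.5) + (-3.5)·(-1.5) + (-3.5)·(1.5) + (3.5)·(1.5)) / 3 = 0/3 = 0
  s[B,B] = ((2)·(2) + (-2)·(-2) + (3)·(3) + (-3)·(-3)) / 3 = 26/3 = 8.6667
  s[B,C] = ((2)·(-1.5) + (-2)·(-1.5) + (3)·(1.5) + (-3)·(1.5)) / 3 = 0/3 = 0
  s[C,C] = ((-1.5)·(-1.5) + (-1.5)·(-1.5) + (1.5)·(1.5) + (1.5)·(1.5)) / 3 = 9/3 = 3
  Sample standard deviations s_i = √(s[i,i]):
  s(A) = √(16.3333) = 4.0415
  s(B) = √(8.6667) = 2.9439
  s(C) = √(3) = 1.7321

Step 3 — r_{ij} = s_{ij} / (s_i · s_j):
  r[A,A] = 1 (diagonal).
  r[A,B] = -2.3333 / (4.0415 · 2.9439) = -2.3333 / 11.8977 = -0.1961
  r[A,C] = 0 / (4.0415 · 1.7321) = 0 / 7 = 0
  r[B,B] = 1 (diagonal).
  r[B,C] = 0 / (2.9439 · 1.7321) = 0 / 5.099 = 0
  r[C,C] = 1 (diagonal).

R is symmetric with unit diagonal. Assembling:

R = [[1, -0.1961, 0],
 [-0.1961, 1, 0],
 [0, 0, 1]]


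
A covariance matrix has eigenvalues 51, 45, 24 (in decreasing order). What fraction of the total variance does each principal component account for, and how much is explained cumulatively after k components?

Step 1 — total variance = trace(Sigma) = Σ λ_i = 51 + 45 + 24 = 120.

Step 2 — fraction explained by component i = λ_i / Σ λ:
  PC1: 51/120 = 0.425
  PC2: 45/120 = 0.375
  PC3: 24/120 = 0.2

Step 3 — cumulative fraction after k components = (λ_1 + ... + λ_k) / Σ λ:
  k = 1: 51/120 = 0.425
  k = 2: (51 + 45)/120 = 96/120 = 0.8
  k = 3: (51 + 45 + 24)/120 = 120/120 = 1

Summary (fraction, with percent):

explained: PC1 0.425 (42.5%), PC2 0.375 (37.5%), PC3 0.2 (20%);  cumulative: 0.425, 0.8, 1


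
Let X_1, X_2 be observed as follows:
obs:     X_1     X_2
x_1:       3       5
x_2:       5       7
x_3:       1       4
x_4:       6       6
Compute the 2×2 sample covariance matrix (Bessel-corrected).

Step 1 — column means:
  mean(X_1) = (3 + 5 + 1 + 6) / 4 = 15/4 = 3.75
  mean(X_2) = (5 + 7 + 4 + 6) / 4 = 22/4 = 5.5

Step 2 — sample covariance S[i,j] = (1/(n-1)) · Σ_k (x_{k,i} - mean_i) · (x_{k,j} - mean_j), with n-1 = 3.
  S[X_1,X_1] = ((-0.75)·(-0.75) + (1.25)·(1.25) + (-2.75)·(-2.75) + (2.25)·(2.25)) / 3 = 14.75/3 = 4.9167
  S[X_1,X_2] = ((-0.75)·(-0.5) + (1.25)·(1.5) + (-2.75)·(-1.5) + (2.25)·(0.5)) / 3 = 7.5/3 = 2.5
  S[X_2,X_2] = ((-0.5)·(-0.5) + (1.5)·(1.5) + (-1.5)·(-1.5) + (0.5)·(0.5)) / 3 = 5/3 = 1.6667

S is symmetric (S[j,i] = S[i,j]). Assembling:

S = [[4.9167, 2.5],
 [2.5, 1.6667]]


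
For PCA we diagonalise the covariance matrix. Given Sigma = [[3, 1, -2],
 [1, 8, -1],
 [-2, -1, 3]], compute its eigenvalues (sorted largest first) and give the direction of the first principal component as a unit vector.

Step 1 — characteristic polynomial p(λ) = det(λI - Sigma) = λ³ - tr·λ² + c_1·λ - det, where tr = trace, c_1 = sum of the principal 2×2 minors, det = det(Sigma):
  tr = 3 + 8 + 3 = 14,
  c_1 = (3·8 - (1)²) + (3·3 - (-2)²) + (8·3 - (-1)²) = 23 + 5 + 23 = 51,
  det = 3·(8·3 - (-1)²) - (1)·((1)·3 - (-1)·(-2)) + (-2)·((1)·(-1) - 8·(-2)) = 3·(23) - (1)·(1) + (-2)·(15) = 38.
  So p(λ) = λ³ - 14λ² + 51λ - 38.
Step 2 — look for an integer root (rational root theorem: any rational root is an integer divisor of 38). Testing λ = 1:
  p(1) = 1 - 14 + 51 - 38 = 0  ✓
  Dividing out (λ - 1): p(λ) = (λ - 1)(λ² - 13λ + 38).
Step 3 — remaining eigenvalues from the quadratic λ² - 13λ + 38 = 0:
  Δ = 13² - 4·38 = 169 - 152 = 17,  λ = (13 ± √17)/2 = (13 ± 4.1231)/2 ≈ 8.5616 or 4.4384.
  Sorted: λ_1 = 8.5616,  λ_2 = 4.4384,  λ_3 = 1  (check: sum = 14 = tr ✓).

Step 4 — unit eigenvector for λ_1 ≈ 8.5616: v spans the null space of (Sigma - λ_1 I), whose rows are
  r_1 = (-5.5616, 1, -2),  r_2 = (1, -0.5616, -1),  r_3 = (-2, -1, -5.5616).
  v is orthogonal to every row, so take v ∝ r_1 × r_2 = ((1)·(-1) - (-2)·(-0.5616), (-2)·(1) - (-5.5616)·(-1), (-5.5616)·(-0.5616) - (1)·(1)) ≈ (-2.1231, -7.5616, 2.1231).
  Rescale (multiply by -1 so the first nonzero entry is positive): u = (2.1231, 7.5616, -2.1231).
  ||u|| = √((2.1231)² + (7.5616)² + (-2.1231)²) = √(66.1922) ≈ 8.1359,  v_1 = u/||u|| ≈ (0.261, 0.9294, -0.261) (||v_1|| = 1).

λ_1 = 8.5616,  λ_2 = 4.4384,  λ_3 = 1;  v_1 ≈ (0.261, 0.9294, -0.261)


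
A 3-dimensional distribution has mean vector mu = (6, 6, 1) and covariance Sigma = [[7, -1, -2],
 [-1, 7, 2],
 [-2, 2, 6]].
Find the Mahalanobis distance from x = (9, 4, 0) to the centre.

Step 1 — centre the observation: (x - mu) = (3, -2, -1).

Step 2 — invert Sigma (cofactor / det for 3×3, or solve directly):
  Sigma^{-1} = [[0.1583, 0.0083, 0.05],
 [0.0083, 0.1583, -0.05],
 [0.05, -0.05, 0.2]].

Step 3 — form the quadratic (x - mu)^T · Sigma^{-1} · (x - mu):
  Sigma^{-1} · (x - mu) = (0.4083, -0.2417, 0.05).
  (x - mu)^T · [Sigma^{-1} · (x - mu)] = (3)·(0.4083) + (-2)·(-0.2417) + (-1)·(0.05) = 1.6583.

Step 4 — take square root: d = √(1.6583) ≈ 1.2878.

d(x, mu) = √(1.6583) ≈ 1.2878


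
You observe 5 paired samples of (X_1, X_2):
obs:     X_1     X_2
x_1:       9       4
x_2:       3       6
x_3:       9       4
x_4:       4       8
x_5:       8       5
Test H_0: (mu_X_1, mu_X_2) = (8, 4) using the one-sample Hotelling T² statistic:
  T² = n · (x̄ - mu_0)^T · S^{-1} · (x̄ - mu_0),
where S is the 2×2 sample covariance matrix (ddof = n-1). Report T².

Step 1 — sample mean vector:
  mean(X_1) = (9 + 3 + 9 + 4 + 8) / 5 = 33/5 = 6.6
  mean(X_2) = (4 + 6 + 4 + 8 + 5) / 5 = 27/5 = 5.4
  x̄ = (6.6, 5.4),  deviation x̄ - mu_0 = (6.6, 5.4) - (8, 4) = (-1.4, 1.4).

Step 2 — sample covariance matrix, S[i,j] = (1/(n-1)) · Σ_k (x_{k,i} - mean_i) · (x_{k,j} - mean_j), divisor n-1 = 4:
  S[X_1,X_1] = ((2.4)·(2.4) + (-3.6)·(-3.6) + (2.4)·(2.4) + (-2.6)·(-2.6) + (1.4)·(1.4)) / 4 = 33.2/4 = 8.3
  S[X_1,X_2] = ((2.4)·(-1.4) + (-3.6)·(0.6) + (2.4)·(-1.4) + (-2.6)·(2.6) + (1.4)·(-0.4)) / 4 = -16.2/4 = -4.05
  S[X_2,X_2] = ((-1.4)·(-1.4) + (0.6)·(0.6) + (-1.4)·(-1.4) + (2.6)·(2.6) + (-0.4)·(-0.4)) / 4 = 11.2/4 = 2.8
  S = [[8.3, -4.05],
 [-4.05, 2.8]].

Step 3 — invert S. det(S) = 8.3·2.8 - (-4.05)² = 6.8375.
  S^{-1} = (1/det) · [[d, -b], [-b, a]] = [[0.4095, 0.5923],
 [0.5923, 1.2139]].

Step 4 — quadratic form (x̄ - mu_0)^T · S^{-1} · (x̄ - mu_0):
  S^{-1} · (x̄ - mu_0) = (0.2559, 0.8702),
  (x̄ - mu_0)^T · [...] = (-1.4)·(0.2559) + (1.4)·(0.8702) = 0.86.

Step 5 — scale by n: T² = 5 · 0.86 = 4.2998.

T² ≈ 4.2998


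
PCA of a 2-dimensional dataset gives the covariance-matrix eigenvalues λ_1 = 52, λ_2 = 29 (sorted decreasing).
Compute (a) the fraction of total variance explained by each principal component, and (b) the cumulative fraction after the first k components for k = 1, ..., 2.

Step 1 — total variance = trace(Sigma) = Σ λ_i = 52 + 29 = 81.

Step 2 — fraction explained by component i = λ_i / Σ λ:
  PC1: 52/81 = 0.642
  PC2: 29/81 = 0.358

Step 3 — cumulative fraction after k components = (λ_1 + ... + λ_k) / Σ λ:
  k = 1: 52/81 = 0.642
  k = 2: (52 + 29)/81 = 81/81 = 1

Summary (fraction, with percent):

explained: PC1 0.642 (64.2%), PC2 0.358 (35.8%);  cumulative: 0.642, 1


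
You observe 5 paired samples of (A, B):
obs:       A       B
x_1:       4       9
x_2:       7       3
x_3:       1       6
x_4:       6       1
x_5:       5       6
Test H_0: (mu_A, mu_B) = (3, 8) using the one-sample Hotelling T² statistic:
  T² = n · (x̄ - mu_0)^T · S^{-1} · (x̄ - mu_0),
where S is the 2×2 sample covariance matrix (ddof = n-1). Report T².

Step 1 — sample mean vector:
  mean(A) = (4 + 7 + 1 + 6 + 5) / 5 = 23/5 = 4.6
  mean(B) = (9 + 3 + 6 + 1 + 6) / 5 = 25/5 = 5
  x̄ = (4.6, 5),  deviation x̄ - mu_0 = (4.6, 5) - (3, 8) = (1.6, -3).

Step 2 — sample covariance matrix, S[i,j] = (1/(n-1)) · Σ_k (x_{k,i} - mean_i) · (x_{k,j} - mean_j), divisor n-1 = 4:
  S[A,A] = ((-0.6)·(-0.6) + (2.4)·(2.4) + (-3.6)·(-3.6) + (1.4)·(1.4) + (0.4)·(0.4)) / 4 = 21.2/4 = 5.3
  S[A,B] = ((-0.6)·(4) + (2.4)·(-2) + (-3.6)·(1) + (1.4)·(-4) + (0.4)·(1)) / 4 = -16/4 = -4
  S[B,B] = ((4)·(4) + (-2)·(-2) + (1)·(1) + (-4)·(-4) + (1)·(1)) / 4 = 38/4 = 9.5
  S = [[5.3, -4],
 [-4, 9.5]].

Step 3 — invert S. det(S) = 5.3·9.5 - (-4)² = 34.35.
  S^{-1} = (1/det) · [[d, -b], [-b, a]] = [[0.2766, 0.1164],
 [0.1164, 0.1543]].

Step 4 — quadratic form (x̄ - mu_0)^T · S^{-1} · (x̄ - mu_0):
  S^{-1} · (x̄ - mu_0) = (0.0932, -0.2766),
  (x̄ - mu_0)^T · [...] = (1.6)·(0.0932) + (-3)·(-0.2766) = 0.9787.

Step 5 — scale by n: T² = 5 · 0.9787 = 4.8937.

T² ≈ 4.8937


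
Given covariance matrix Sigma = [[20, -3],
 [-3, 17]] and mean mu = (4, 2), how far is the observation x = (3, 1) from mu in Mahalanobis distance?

Step 1 — centre the observation: (x - mu) = (-1, -1).

Step 2 — invert Sigma. det(Sigma) = 20·17 - (-3)² = 331.
  Sigma^{-1} = (1/det) · [[d, -b], [-b, a]] = [[0.0514, 0.0091],
 [0.0091, 0.0604]].

Step 3 — form the quadratic (x - mu)^T · Sigma^{-1} · (x - mu):
  Sigma^{-1} · (x - mu) = (-0.0604, -0.0695).
  (x - mu)^T · [Sigma^{-1} · (x - mu)] = (-1)·(-0.0604) + (-1)·(-0.0695) = 0.1299.

Step 4 — take square root: d = √(0.1299) ≈ 0.3604.

d(x, mu) = √(0.1299) ≈ 0.3604


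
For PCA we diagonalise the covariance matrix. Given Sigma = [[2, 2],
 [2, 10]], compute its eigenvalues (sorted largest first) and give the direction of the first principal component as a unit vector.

Step 1 — characteristic polynomial of 2×2 Sigma:
  det(Sigma - λI) = λ² - trace · λ + det = 0.
  trace = 2 + 10 = 12, det = 2·10 - (2)² = 16.
Step 2 — discriminant:
  Δ = trace² - 4·det = 144 - 64 = 80.
Step 3 — eigenvalues:
  λ = (trace ± √Δ)/2 = (12 ± 8.9443)/2,
  λ_1 = 10.4721,  λ_2 = 1.5279.

Step 4 — unit eigenvector for λ_1: solve (Sigma - λ_1 I)v = 0. First row:
  (2 - 10.4721)·v_x + (2)·v_y = 0, i.e. (-8.4721)·v_x + (2)·v_y = 0,
  so v ∝ (b, λ_1 - a) = (2, 8.4721) = u.
  ||u|| = √((2)² + (8.4721)²) = √(75.7771) ≈ 8.705,
  v_1 = u/||u|| ≈ (0.2298, 0.9732) (||v_1|| = 1).

λ_1 = 10.4721,  λ_2 = 1.5279;  v_1 ≈ (0.2298, 0.9732)


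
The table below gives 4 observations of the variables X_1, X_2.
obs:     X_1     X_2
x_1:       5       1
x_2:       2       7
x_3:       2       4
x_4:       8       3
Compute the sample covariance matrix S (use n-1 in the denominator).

Step 1 — column means:
  mean(X_1) = (5 + 2 + 2 + 8) / 4 = 17/4 = 4.25
  mean(X_2) = (1 + 7 + 4 + 3) / 4 = 15/4 = 3.75

Step 2 — sample covariance S[i,j] = (1/(n-1)) · Σ_k (x_{k,i} - mean_i) · (x_{k,j} - mean_j), with n-1 = 3.
  S[X_1,X_1] = ((0.75)·(0.75) + (-2.25)·(-2.25) + (-2.25)·(-2.25) + (3.75)·(3.75)) / 3 = 24.75/3 = 8.25
  S[X_1,X_2] = ((0.75)·(-2.75) + (-2.25)·(3.25) + (-2.25)·(0.25) + (3.75)·(-0.75)) / 3 = -12.75/3 = -4.25
  S[X_2,X_2] = ((-2.75)·(-2.75) + (3.25)·(3.25) + (0.25)·(0.25) + (-0.75)·(-0.75)) / 3 = 18.75/3 = 6.25

S is symmetric (S[j,i] = S[i,j]). Assembling:

S = [[8.25, -4.25],
 [-4.25, 6.25]]


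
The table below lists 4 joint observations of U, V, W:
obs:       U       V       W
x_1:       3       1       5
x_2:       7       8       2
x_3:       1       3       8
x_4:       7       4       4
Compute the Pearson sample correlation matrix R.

Step 1 — column means:
  mean(U) = (3 + 7 + 1 + 7) / 4 = 18/4 = 4.5
  mean(V) = (1 + 8 + 3 + 4) / 4 = 16/4 = 4
  mean(W) = (5 + 2 + 8 + 4) / 4 = 19/4 = 4.75

Step 2 — sample variances and covariances s[i,j] = (1/(n-1)) · Σ_k (x_{k,i} - mean_i) · (x_{k,j} - mean_j), with n-1 = 3:
  s[U,U] = ((-1.5)·(-1.5) + (2.5)·(2.5) + (-3.5)·(-3.5) + (2.5)·(2.5)) / 3 = 27/3 = 9
  s[U,V] = ((-1.5)·(-3) + (2.5)·(4) + (-3.5)·(-1) + (2.5)·(0)) / 3 = 18/3 = 6
  s[U,W] = ((-1.5)·(0.25) + (2.5)·(-2.75) + (-3.5)·(3.25) + (2.5)·(-0.75)) / 3 = -20.5/3 = -6.8333
  s[V,V] = ((-3)·(-3) + (4)·(4) + (-1)·(-1) + (0)·(0)) / 3 = 26/3 = 8.6667
  s[V,W] = ((-3)·(0.25) + (4)·(-2.75) + (-1)·(3.25) + (0)·(-0.75)) / 3 = -15/3 = -5
  s[W,W] = ((0.25)·(0.25) + (-2.75)·(-2.75) + (3.25)·(3.25) + (-0.75)·(-0.75)) / 3 = 18.75/3 = 6.25
  Sample standard deviations s_i = √(s[i,i]):
  s(U) = √(9) = 3
  s(V) = √(8.6667) = 2.9439
  s(W) = √(6.25) = 2.5

Step 3 — r_{ij} = s_{ij} / (s_i · s_j):
  r[U,U] = 1 (diagonal).
  r[U,V] = 6 / (3 · 2.9439) = 6 / 8.8318 = 0.6794
  r[U,W] = -6.8333 / (3 · 2.5) = -6.8333 / 7.5 = -0.9111
  r[V,V] = 1 (diagonal).
  r[V,W] = -5 / (2.9439 · 2.5) = -5 / 7.3598 = -0.6794
  r[W,W] = 1 (diagonal).

R is symmetric with unit diagonal. Assembling:

R = [[1, 0.6794, -0.9111],
 [0.6794, 1, -0.6794],
 [-0.9111, -0.6794, 1]]


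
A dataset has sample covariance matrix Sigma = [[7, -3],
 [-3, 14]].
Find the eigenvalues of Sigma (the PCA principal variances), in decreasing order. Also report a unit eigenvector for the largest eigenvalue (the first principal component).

Step 1 — characteristic polynomial of 2×2 Sigma:
  det(Sigma - λI) = λ² - trace · λ + det = 0.
  trace = 7 + 14 = 21, det = 7·14 - (-3)² = 89.
Step 2 — discriminant:
  Δ = trace² - 4·det = 441 - 356 = 85.
Step 3 — eigenvalues:
  λ = (trace ± √Δ)/2 = (21 ± 9.2195)/2,
  λ_1 = 15.1098,  λ_2 = 5.8902.

Step 4 — unit eigenvector for λ_1: solve (Sigma - λ_1 I)v = 0. First row:
  (7 - 15.1098)·v_x + (-3)·v_y = 0, i.e. (-8.1098)·v_x + (-3)·v_y = 0,
  so v ∝ (b, λ_1 - a) = (-3, 8.1098); multiply by -1 so the first entry is positive: u = (3, -8.1098).
  ||u|| = √((3)² + (-8.1098)²) = √(74.7684) ≈ 8.6469,
  v_1 = u/||u|| ≈ (0.3469, -0.9379) (||v_1|| = 1).

λ_1 = 15.1098,  λ_2 = 5.8902;  v_1 ≈ (0.3469, -0.9379)


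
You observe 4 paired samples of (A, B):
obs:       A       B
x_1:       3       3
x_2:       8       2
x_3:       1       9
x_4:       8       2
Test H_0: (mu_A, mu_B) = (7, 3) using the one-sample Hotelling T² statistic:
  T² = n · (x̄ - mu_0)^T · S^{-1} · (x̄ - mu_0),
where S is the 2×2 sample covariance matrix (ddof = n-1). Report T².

Step 1 — sample mean vector:
  mean(A) = (3 + 8 + 1 + 8) / 4 = 20/4 = 5
  mean(B) = (3 + 2 + 9 + 2) / 4 = 16/4 = 4
  x̄ = (5, 4),  deviation x̄ - mu_0 = (5, 4) - (7, 3) = (-2, 1).

Step 2 — sample covariance matrix, S[i,j] = (1/(n-1)) · Σ_k (x_{k,i} - mean_i) · (x_{k,j} - mean_j), divisor n-1 = 3:
  S[A,A] = ((-2)·(-2) + (3)·(3) + (-4)·(-4) + (3)·(3)) / 3 = 38/3 = 12.6667
  S[A,B] = ((-2)·(-1) + (3)·(-2) + (-4)·(5) + (3)·(-2)) / 3 = -30/3 = -10
  S[B,B] = ((-1)·(-1) + (-2)·(-2) + (5)·(5) + (-2)·(-2)) / 3 = 34/3 = 11.3333
  S = [[12.6667, -10],
 [-10, 11.3333]].

Step 3 — invert S. det(S) = 12.6667·11.3333 - (-10)² = 43.5556.
  S^{-1} = (1/det) · [[d, -b], [-b, a]] = [[0.2602, 0.2296],
 [0.2296, 0.2908]].

Step 4 — quadratic form (x̄ - mu_0)^T · S^{-1} · (x̄ - mu_0):
  S^{-1} · (x̄ - mu_0) = (-0.2908, -0.1684),
  (x̄ - mu_0)^T · [...] = (-2)·(-0.2908) + (1)·(-0.1684) = 0.4133.

Step 5 — scale by n: T² = 4 · 0.4133 = 1.6531.

T² ≈ 1.6531


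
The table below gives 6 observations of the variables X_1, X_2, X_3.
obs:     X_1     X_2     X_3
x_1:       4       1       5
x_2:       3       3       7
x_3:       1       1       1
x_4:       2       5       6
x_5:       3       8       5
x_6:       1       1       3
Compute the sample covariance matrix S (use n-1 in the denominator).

Step 1 — column means:
  mean(X_1) = (4 + 3 + 1 + 2 + 3 + 1) / 6 = 14/6 = 2.3333
  mean(X_2) = (1 + 3 + 1 + 5 + 8 + 1) / 6 = 19/6 = 3.1667
  mean(X_3) = (5 + 7 + 1 + 6 + 5 + 3) / 6 = 27/6 = 4.5

Step 2 — sample covariance S[i,j] = (1/(n-1)) · Σ_k (x_{k,i} - mean_i) · (x_{k,j} - mean_j), with n-1 = 5.
  S[X_1,X_1] = ((1.6667)·(1.6667) + (0.6667)·(0.6667) + (-1.3333)·(-1.3333) + (-0.3333)·(-0.3333) + (0.6667)·(0.6667) + (-1.3333)·(-1.3333)) / 5 = 7.3333/5 = 1.4667
  S[X_1,X_2] = ((1.6667)·(-2.1667) + (0.6667)·(-0.1667) + (-1.3333)·(-2.1667) + (-0.3333)·(1.8333) + (0.6667)·(4.8333) + (-1.3333)·(-2.1667)) / 5 = 4.6667/5 = 0.9333
  S[X_1,X_3] = ((1.6667)·(0.5) + (0.6667)·(2.5) + (-1.3333)·(-3.5) + (-0.3333)·(1.5) + (0.6667)·(0.5) + (-1.3333)·(-1.5)) / 5 = 9/5 = 1.8
  S[X_2,X_2] = ((-2.1667)·(-2.1667) + (-0.1667)·(-0.1667) + (-2.1667)·(-2.1667) + (1.8333)·(1.8333) + (4.8333)·(4.8333) + (-2.1667)·(-2.1667)) / 5 = 40.8333/5 = 8.1667
  S[X_2,X_3] = ((-2.1667)·(0.5) + (-0.1667)·(2.5) + (-2.1667)·(-3.5) + (1.8333)·(1.5) + (4.8333)·(0.5) + (-2.1667)·(-1.5)) / 5 = 14.5/5 = 2.9
  S[X_3,X_3] = ((0.5)·(0.5) + (2.5)·(2.5) + (-3.5)·(-3.5) + (1.5)·(1.5) + (0.5)·(0.5) + (-1.5)·(-1.5)) / 5 = 23.5/5 = 4.7

S is symmetric (S[j,i] = S[i,j]). Assembling:

S = [[1.4667, 0.9333, 1.8],
 [0.9333, 8.1667, 2.9],
 [1.8, 2.9, 4.7]]


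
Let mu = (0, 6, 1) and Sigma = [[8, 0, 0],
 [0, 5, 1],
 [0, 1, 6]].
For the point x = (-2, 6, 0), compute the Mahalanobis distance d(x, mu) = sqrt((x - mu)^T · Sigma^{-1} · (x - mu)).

Step 1 — centre the observation: (x - mu) = (-2, 0, -1).

Step 2 — invert Sigma (cofactor / det for 3×3, or solve directly):
  Sigma^{-1} = [[0.125, 0, 0],
 [0, 0.2069, -0.0345],
 [0, -0.0345, 0.1724]].

Step 3 — form the quadratic (x - mu)^T · Sigma^{-1} · (x - mu):
  Sigma^{-1} · (x - mu) = (-0.25, 0.0345, -0.1724).
  (x - mu)^T · [Sigma^{-1} · (x - mu)] = (-2)·(-0.25) + (0)·(0.0345) + (-1)·(-0.1724) = 0.6724.

Step 4 — take square root: d = √(0.6724) ≈ 0.82.

d(x, mu) = √(0.6724) ≈ 0.82


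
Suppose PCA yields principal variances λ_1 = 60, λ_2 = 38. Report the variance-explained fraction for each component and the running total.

Step 1 — total variance = trace(Sigma) = Σ λ_i = 60 + 38 = 98.

Step 2 — fraction explained by component i = λ_i / Σ λ:
  PC1: 60/98 = 0.6122
  PC2: 38/98 = 0.3878

Step 3 — cumulative fraction after k components = (λ_1 + ... + λ_k) / Σ λ:
  k = 1: 60/98 = 0.6122
  k = 2: (60 + 38)/98 = 98/98 = 1

Summary (fraction, with percent):

explained: PC1 0.6122 (61.22%), PC2 0.3878 (38.78%);  cumulative: 0.6122, 1


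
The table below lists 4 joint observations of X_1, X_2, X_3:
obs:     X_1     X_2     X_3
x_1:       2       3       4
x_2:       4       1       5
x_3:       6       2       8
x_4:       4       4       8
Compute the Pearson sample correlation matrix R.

Step 1 — column means:
  mean(X_1) = (2 + 4 + 6 + 4) / 4 = 16/4 = 4
  mean(X_2) = (3 + 1 + 2 + 4) / 4 = 10/4 = 2.5
  mean(X_3) = (4 + 5 + 8 + 8) / 4 = 25/4 = 6.25

Step 2 — sample variances and covariances s[i,j] = (1/(n-1)) · Σ_k (x_{k,i} - mean_i) · (x_{k,j} - mean_j), with n-1 = 3:
  s[X_1,X_1] = ((-2)·(-2) + (0)·(0) + (2)·(2) + (0)·(0)) / 3 = 8/3 = 2.6667
  s[X_1,X_2] = ((-2)·(0.5) + (0)·(-1.5) + (2)·(-0.5) + (0)·(1.5)) / 3 = -2/3 = -0.6667
  s[X_1,X_3] = ((-2)·(-2.25) + (0)·(-1.25) + (2)·(1.75) + (0)·(1.75)) / 3 = 8/3 = 2.6667
  s[X_2,X_2] = ((0.5)·(0.5) + (-1.5)·(-1.5) + (-0.5)·(-0.5) + (1.5)·(1.5)) / 3 = 5/3 = 1.6667
  s[X_2,X_3] = ((0.5)·(-2.25) + (-1.5)·(-1.25) + (-0.5)·(1.75) + (1.5)·(1.75)) / 3 = 2.5/3 = 0.8333
  s[X_3,X_3] = ((-2.25)·(-2.25) + (-1.25)·(-1.25) + (1.75)·(1.75) + (1.75)·(1.75)) / 3 = 12.75/3 = 4.25
  Sample standard deviations s_i = √(s[i,i]):
  s(X_1) = √(2.6667) = 1.633
  s(X_2) = √(1.6667) = 1.291
  s(X_3) = √(4.25) = 2.0616

Step 3 — r_{ij} = s_{ij} / (s_i · s_j):
  r[X_1,X_1] = 1 (diagonal).
  r[X_1,X_2] = -0.6667 / (1.633 · 1.291) = -0.6667 / 2.1082 = -0.3162
  r[X_1,X_3] = 2.6667 / (1.633 · 2.0616) = 2.6667 / 3.3665 = 0.7921
  r[X_2,X_2] = 1 (diagonal).
  r[X_2,X_3] = 0.8333 / (1.291 · 2.0616) = 0.8333 / 2.6615 = 0.3131
  r[X_3,X_3] = 1 (diagonal).

R is symmetric with unit diagonal. Assembling:

R = [[1, -0.3162, 0.7921],
 [-0.3162, 1, 0.3131],
 [0.7921, 0.3131, 1]]


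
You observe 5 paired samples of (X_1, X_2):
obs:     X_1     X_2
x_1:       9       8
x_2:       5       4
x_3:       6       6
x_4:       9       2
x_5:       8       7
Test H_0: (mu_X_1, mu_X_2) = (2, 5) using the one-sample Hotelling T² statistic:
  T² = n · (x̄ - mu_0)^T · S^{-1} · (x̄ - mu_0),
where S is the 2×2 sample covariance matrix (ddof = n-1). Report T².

Step 1 — sample mean vector:
  mean(X_1) = (9 + 5 + 6 + 9 + 8) / 5 = 37/5 = 7.4
  mean(X_2) = (8 + 4 + 6 + 2 + 7) / 5 = 27/5 = 5.4
  x̄ = (7.4, 5.4),  deviation x̄ - mu_0 = (7.4, 5.4) - (2, 5) = (5.4, 0.4).

Step 2 — sample covariance matrix, S[i,j] = (1/(n-1)) · Σ_k (x_{k,i} - mean_i) · (x_{k,j} - mean_j), divisor n-1 = 4:
  S[X_1,X_1] = ((1.6)·(1.6) + (-2.4)·(-2.4) + (-1.4)·(-1.4) + (1.6)·(1.6) + (0.6)·(0.6)) / 4 = 13.2/4 = 3.3
  S[X_1,X_2] = ((1.6)·(2.6) + (-2.4)·(-1.4) + (-1.4)·(0.6) + (1.6)·(-3.4) + (0.6)·(1.6)) / 4 = 2.2/4 = 0.55
  S[X_2,X_2] = ((2.6)·(2.6) + (-1.4)·(-1.4) + (0.6)·(0.6) + (-3.4)·(-3.4) + (1.6)·(1.6)) / 4 = 23.2/4 = 5.8
  S = [[3.3, 0.55],
 [0.55, 5.8]].

Step 3 — invert S. det(S) = 3.3·5.8 - (0.55)² = 18.8375.
  S^{-1} = (1/det) · [[d, -b], [-b, a]] = [[0.3079, -0.0292],
 [-0.0292, 0.1752]].

Step 4 — quadratic form (x̄ - mu_0)^T · S^{-1} · (x̄ - mu_0):
  S^{-1} · (x̄ - mu_0) = (1.651, -0.0876),
  (x̄ - mu_0)^T · [...] = (5.4)·(1.651) + (0.4)·(-0.0876) = 8.8802.

Step 5 — scale by n: T² = 5 · 8.8802 = 44.4008.

T² ≈ 44.4008


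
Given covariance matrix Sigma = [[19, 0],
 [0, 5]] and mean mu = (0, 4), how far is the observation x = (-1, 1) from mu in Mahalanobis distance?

Step 1 — centre the observation: (x - mu) = (-1, -3).

Step 2 — invert Sigma. det(Sigma) = 19·5 - (0)² = 95.
  Sigma^{-1} = (1/det) · [[d, -b], [-b, a]] = [[0.0526, 0],
 [0, 0.2]].

Step 3 — form the quadratic (x - mu)^T · Sigma^{-1} · (x - mu):
  Sigma^{-1} · (x - mu) = (-0.0526, -0.6).
  (x - mu)^T · [Sigma^{-1} · (x - mu)] = (-1)·(-0.0526) + (-3)·(-0.6) = 1.8526.

Step 4 — take square root: d = √(1.8526) ≈ 1.3611.

d(x, mu) = √(1.8526) ≈ 1.3611


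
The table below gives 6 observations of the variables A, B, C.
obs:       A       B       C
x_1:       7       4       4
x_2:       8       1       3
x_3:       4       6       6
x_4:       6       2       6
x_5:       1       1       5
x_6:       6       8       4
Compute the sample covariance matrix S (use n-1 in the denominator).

Step 1 — column means:
  mean(A) = (7 + 8 + 4 + 6 + 1 + 6) / 6 = 32/6 = 5.3333
  mean(B) = (4 + 1 + 6 + 2 + 1 + 8) / 6 = 22/6 = 3.6667
  mean(C) = (4 + 3 + 6 + 6 + 5 + 4) / 6 = 28/6 = 4.6667

Step 2 — sample covariance S[i,j] = (1/(n-1)) · Σ_k (x_{k,i} - mean_i) · (x_{k,j} - mean_j), with n-1 = 5.
  S[A,A] = ((1.6667)·(1.6667) + (2.6667)·(2.6667) + (-1.3333)·(-1.3333) + (0.6667)·(0.6667) + (-4.3333)·(-4.3333) + (0.6667)·(0.6667)) / 5 = 31.3333/5 = 6.2667
  S[A,B] = ((1.6667)·(0.3333) + (2.6667)·(-2.6667) + (-1.3333)·(2.3333) + (0.6667)·(-1.6667) + (-4.3333)·(-2.6667) + (0.6667)·(4.3333)) / 5 = 3.6667/5 = 0.7333
  S[A,C] = ((1.6667)·(-0.6667) + (2.6667)·(-1.6667) + (-1.3333)·(1.3333) + (0.6667)·(1.3333) + (-4.3333)·(0.3333) + (0.6667)·(-0.6667)) / 5 = -8.3333/5 = -1.6667
  S[B,B] = ((0.3333)·(0.3333) + (-2.6667)·(-2.6667) + (2.3333)·(2.3333) + (-1.6667)·(-1.6667) + (-2.6667)·(-2.6667) + (4.3333)·(4.3333)) / 5 = 41.3333/5 = 8.2667
  S[B,C] = ((0.3333)·(-0.6667) + (-2.6667)·(-1.6667) + (2.3333)·(1.3333) + (-1.6667)·(1.3333) + (-2.6667)·(0.3333) + (4.3333)·(-0.6667)) / 5 = 1.3333/5 = 0.2667
  S[C,C] = ((-0.6667)·(-0.6667) + (-1.6667)·(-1.6667) + (1.3333)·(1.3333) + (1.3333)·(1.3333) + (0.3333)·(0.3333) + (-0.6667)·(-0.6667)) / 5 = 7.3333/5 = 1.4667

S is symmetric (S[j,i] = S[i,j]). Assembling:

S = [[6.2667, 0.7333, -1.6667],
 [0.7333, 8.2667, 0.2667],
 [-1.6667, 0.2667, 1.4667]]


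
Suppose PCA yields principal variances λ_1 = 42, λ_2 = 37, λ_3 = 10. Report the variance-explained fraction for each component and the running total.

Step 1 — total variance = trace(Sigma) = Σ λ_i = 42 + 37 + 10 = 89.

Step 2 — fraction explained by component i = λ_i / Σ λ:
  PC1: 42/89 = 0.4719
  PC2: 37/89 = 0.4157
  PC3: 10/89 = 0.1124

Step 3 — cumulative fraction after k components = (λ_1 + ... + λ_k) / Σ λ:
  k = 1: 42/89 = 0.4719
  k = 2: (42 + 37)/89 = 79/89 = 0.8876
  k = 3: (42 + 37 + 10)/89 = 89/89 = 1

Summary (fraction, with percent):

explained: PC1 0.4719 (47.19%), PC2 0.4157 (41.57%), PC3 0.1124 (11.24%);  cumulative: 0.4719, 0.8876, 1


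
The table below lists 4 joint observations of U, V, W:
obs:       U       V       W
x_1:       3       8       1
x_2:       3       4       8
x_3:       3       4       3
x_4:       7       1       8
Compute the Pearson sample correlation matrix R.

Step 1 — column means:
  mean(U) = (3 + 3 + 3 + 7) / 4 = 16/4 = 4
  mean(V) = (8 + 4 + 4 + 1) / 4 = 17/4 = 4.25
  mean(W) = (1 + 8 + 3 + 8) / 4 = 20/4 = 5

Step 2 — sample variances and covariances s[i,j] = (1/(n-1)) · Σ_k (x_{k,i} - mean_i) · (x_{k,j} - mean_j), with n-1 = 3:
  s[U,U] = ((-1)·(-1) + (-1)·(-1) + (-1)·(-1) + (3)·(3)) / 3 = 12/3 = 4
  s[U,V] = ((-1)·(3.75) + (-1)·(-0.25) + (-1)·(-0.25) + (3)·(-3.25)) / 3 = -13/3 = -4.3333
  s[U,W] = ((-1)·(-4) + (-1)·(3) + (-1)·(-2) + (3)·(3)) / 3 = 12/3 = 4
  s[V,V] = ((3.75)·(3.75) + (-0.25)·(-0.25) + (-0.25)·(-0.25) + (-3.25)·(-3.25)) / 3 = 24.75/3 = 8.25
  s[V,W] = ((3.75)·(-4) + (-0.25)·(3) + (-0.25)·(-2) + (-3.25)·(3)) / 3 = -25/3 = -8.3333
  s[W,W] = ((-4)·(-4) + (3)·(3) + (-2)·(-2) + (3)·(3)) / 3 = 38/3 = 12.6667
  Sample standard deviations s_i = √(s[i,i]):
  s(U) = √(4) = 2
  s(V) = √(8.25) = 2.8723
  s(W) = √(12.6667) = 3.559

Step 3 — r_{ij} = s_{ij} / (s_i · s_j):
  r[U,U] = 1 (diagonal).
  r[U,V] = -4.3333 / (2 · 2.8723) = -4.3333 / 5.7446 = -0.7543
  r[U,W] = 4 / (2 · 3.559) = 4 / 7.1181 = 0.562
  r[V,V] = 1 (diagonal).
  r[V,W] = -8.3333 / (2.8723 · 3.559) = -8.3333 / 10.2225 = -0.8152
  r[W,W] = 1 (diagonal).

R is symmetric with unit diagonal. Assembling:

R = [[1, -0.7543, 0.562],
 [-0.7543, 1, -0.8152],
 [0.562, -0.8152, 1]]


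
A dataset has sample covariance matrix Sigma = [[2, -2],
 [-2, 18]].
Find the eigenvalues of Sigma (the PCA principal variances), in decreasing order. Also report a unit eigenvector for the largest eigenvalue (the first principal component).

Step 1 — characteristic polynomial of 2×2 Sigma:
  det(Sigma - λI) = λ² - trace · λ + det = 0.
  trace = 2 + 18 = 20, det = 2·18 - (-2)² = 32.
Step 2 — discriminant:
  Δ = trace² - 4·det = 400 - 128 = 272.
Step 3 — eigenvalues:
  λ = (trace ± √Δ)/2 = (20 ± 16.4924)/2,
  λ_1 = 18.2462,  λ_2 = 1.7538.

Step 4 — unit eigenvector for λ_1: solve (Sigma - λ_1 I)v = 0. First row:
  (2 - 18.2462)·v_x + (-2)·v_y = 0, i.e. (-16.2462)·v_x + (-2)·v_y = 0,
  so v ∝ (b, λ_1 - a) = (-2, 16.2462); multiply by -1 so the first entry is positive: u = (2, -16.2462).
  ||u|| = √((2)² + (-16.2462)²) = √(267.9394) ≈ 16.3689,
  v_1 = u/||u|| ≈ (0.1222, -0.9925) (||v_1|| = 1).

λ_1 = 18.2462,  λ_2 = 1.7538;  v_1 ≈ (0.1222, -0.9925)


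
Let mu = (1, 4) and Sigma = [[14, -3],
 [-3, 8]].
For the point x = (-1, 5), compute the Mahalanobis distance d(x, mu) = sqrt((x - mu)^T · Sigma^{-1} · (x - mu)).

Step 1 — centre the observation: (x - mu) = (-2, 1).

Step 2 — invert Sigma. det(Sigma) = 14·8 - (-3)² = 103.
  Sigma^{-1} = (1/det) · [[d, -b], [-b, a]] = [[0.0777, 0.0291],
 [0.0291, 0.1359]].

Step 3 — form the quadratic (x - mu)^T · Sigma^{-1} · (x - mu):
  Sigma^{-1} · (x - mu) = (-0.1262, 0.0777).
  (x - mu)^T · [Sigma^{-1} · (x - mu)] = (-2)·(-0.1262) + (1)·(0.0777) = 0.3301.

Step 4 — take square root: d = √(0.3301) ≈ 0.5745.

d(x, mu) = √(0.3301) ≈ 0.5745
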